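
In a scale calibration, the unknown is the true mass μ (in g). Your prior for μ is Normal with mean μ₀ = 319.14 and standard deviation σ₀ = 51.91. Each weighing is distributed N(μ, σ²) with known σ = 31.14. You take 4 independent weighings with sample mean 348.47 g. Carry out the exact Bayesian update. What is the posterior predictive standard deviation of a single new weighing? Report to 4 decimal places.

For Normal data with known variance σ², a Normal(μ₀, σ₀²) prior on μ is conjugate. Posterior precision = 1/σ₀² + n/σ²; posterior mean is the precision-weighted average of μ₀ and x̄.
σ₀² = 51.91² = 2694.6481, σ² = 31.14² = 969.6996; σ² + n·σ₀² = 969.6996 + 4·2694.6481 = 11748.292.
Posterior precision = 1/σ₀² + n/σ² = 1/2694.6481 + 4/969.6996 = (σ² + n·σ₀²)/(σ₀²σ²) = 11748.292/(2694.6481·969.6996); posterior variance σₙ² = σ₀²σ²/(σ² + n·σ₀²) = 2694.6481·969.6996/11748.292 = 222.415240.
Predictive variance for one new observation = σₙ² + σ² = 2694.6481·969.6996/11748.292 + 969.6996 = σ²·(σ₀² + 11748.292)/11748.292 = 969.6996·14442.9401/11748.292 = 1192.114840; SD = √(969.6996·14442.9401/11748.292) = 34.5270.

34.5270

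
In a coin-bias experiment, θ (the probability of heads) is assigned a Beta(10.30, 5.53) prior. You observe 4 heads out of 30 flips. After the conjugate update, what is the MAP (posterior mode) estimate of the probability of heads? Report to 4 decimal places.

The Beta prior is conjugate to a Binomial/Bernoulli likelihood; the update adds successes to α and failures to β.
Posterior: Beta(α+k, β+n−k) = Beta(10.30+4, 5.53+26) = Beta(14.30, 31.53).
Mode of Beta(a,b) for a,b>1 is (a−1)/(a+b−2) = 13.30/43.83 = 0.3034.

0.3034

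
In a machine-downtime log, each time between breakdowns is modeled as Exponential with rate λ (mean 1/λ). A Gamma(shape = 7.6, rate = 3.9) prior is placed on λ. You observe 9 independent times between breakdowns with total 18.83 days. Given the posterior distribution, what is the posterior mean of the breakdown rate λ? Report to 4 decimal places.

0.7303

With a Gamma(shape α, rate β) prior on the exponential rate λ, the posterior after n observations with total T = Σxᵢ is Gamma(α+n, β+T).
Posterior: Gamma(7.6+9, 3.9+18.83) = Gamma(16.6, 22.73).
Posterior mean of λ = α/β = 16.6/22.73 = 0.7303.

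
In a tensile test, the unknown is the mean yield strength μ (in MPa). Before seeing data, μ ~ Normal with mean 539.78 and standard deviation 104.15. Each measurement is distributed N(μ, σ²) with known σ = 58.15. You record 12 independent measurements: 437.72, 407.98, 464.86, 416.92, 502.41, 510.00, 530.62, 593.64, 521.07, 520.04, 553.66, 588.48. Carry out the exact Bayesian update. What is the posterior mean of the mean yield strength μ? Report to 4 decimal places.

504.8572

For Normal data with known variance σ², a Normal(μ₀, σ₀²) prior on μ is conjugate. Posterior precision = 1/σ₀² + n/σ²; posterior mean is the precision-weighted average of μ₀ and x̄.
Σxᵢ = 437.72 + 407.98 + 464.86 + 416.92 + 502.41 + 510.00 + 530.62 + 593.64 + 521.07 + 520.04 + 553.66 + 588.48 = 6047.4, so n·x̄ = 6047.4.
σ₀² = 104.15² = 10847.2225, σ² = 58.15² = 3381.4225; σ² + n·σ₀² = 3381.4225 + 12·10847.2225 = 133548.0925.
Posterior mean = (μ₀/σ₀² + n·x̄/σ²)/(1/σ₀² + n/σ²) = (σ²·μ₀ + σ₀²·n·x̄)/(σ² + n·σ₀²) = (3381.4225·539.78 + 10847.2225·6047.4)/133548.0925 = 67422717.58355/133548.0925 = 504.8572.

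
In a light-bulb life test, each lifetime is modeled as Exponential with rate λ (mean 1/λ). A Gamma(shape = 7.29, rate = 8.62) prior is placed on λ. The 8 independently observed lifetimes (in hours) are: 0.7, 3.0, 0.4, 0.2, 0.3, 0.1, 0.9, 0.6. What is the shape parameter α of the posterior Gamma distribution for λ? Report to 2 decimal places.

15.29

With a Gamma(shape α, rate β) prior on the exponential rate λ, the posterior after n observations with total T = Σxᵢ is Gamma(α+n, β+T).
Sum of observations T = 6.2 hours; n = 8.
Posterior: Gamma(7.29+8, 8.62+6.2) = Gamma(15.29, 14.82).
Posterior α = 15.29.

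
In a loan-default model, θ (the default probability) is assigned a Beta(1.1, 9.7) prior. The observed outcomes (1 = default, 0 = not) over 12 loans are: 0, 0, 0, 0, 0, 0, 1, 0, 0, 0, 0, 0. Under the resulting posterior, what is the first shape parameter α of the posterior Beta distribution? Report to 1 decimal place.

The Beta prior is conjugate to a Binomial/Bernoulli likelihood; the update adds successes to α and failures to β.
Posterior: Beta(α+k, β+n−k) = Beta(1.1+1, 9.7+11) = Beta(2.1, 20.7).
Posterior α = 2.1.

2.1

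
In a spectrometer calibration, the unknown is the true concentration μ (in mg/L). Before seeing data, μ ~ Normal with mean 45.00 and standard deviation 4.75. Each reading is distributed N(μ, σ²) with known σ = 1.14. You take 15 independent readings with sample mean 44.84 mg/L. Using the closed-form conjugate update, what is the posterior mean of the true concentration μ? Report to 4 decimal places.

For Normal data with known variance σ², a Normal(μ₀, σ₀²) prior on μ is conjugate. Posterior precision = 1/σ₀² + n/σ²; posterior mean is the precision-weighted average of μ₀ and x̄.
n·x̄ = 15·44.84 = 672.6.
σ₀² = 4.75² = 22.5625, σ² = 1.14² = 1.2996; σ² + n·σ₀² = 1.2996 + 15·22.5625 = 339.7371.
Posterior mean = (μ₀/σ₀² + n·x̄/σ²)/(1/σ₀² + n/σ²) = (σ²·μ₀ + σ₀²·n·x̄)/(σ² + n·σ₀²) = (1.2996·45.00 + 22.5625·672.6)/339.7371 = 15234.0195/339.7371 = 44.8406.

44.8406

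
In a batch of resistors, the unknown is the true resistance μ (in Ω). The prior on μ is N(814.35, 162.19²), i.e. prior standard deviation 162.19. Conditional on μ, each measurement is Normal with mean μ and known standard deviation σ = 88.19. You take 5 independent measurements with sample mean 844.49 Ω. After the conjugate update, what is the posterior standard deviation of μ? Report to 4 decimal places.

For Normal data with known variance σ², a Normal(μ₀, σ₀²) prior on μ is conjugate. Posterior precision = 1/σ₀² + n/σ²; posterior mean is the precision-weighted average of μ₀ and x̄.
σ₀² = 162.19² = 26305.5961, σ² = 88.19² = 7777.4761; σ² + n·σ₀² = 7777.4761 + 5·26305.5961 = 139305.4566.
Posterior precision = 1/σ₀² + n/σ² = 1/26305.5961 + 5/7777.4761 = (σ² + n·σ₀²)/(σ₀²σ²) = 139305.4566/(26305.5961·7777.4761); posterior variance σₙ² = σ₀²σ²/(σ² + n·σ₀²) = 26305.5961·7777.4761/139305.4566 = 1468.651336.
Posterior SD = √σₙ² = √(26305.5961·7777.4761/139305.4566) = 38.3230.

38.3230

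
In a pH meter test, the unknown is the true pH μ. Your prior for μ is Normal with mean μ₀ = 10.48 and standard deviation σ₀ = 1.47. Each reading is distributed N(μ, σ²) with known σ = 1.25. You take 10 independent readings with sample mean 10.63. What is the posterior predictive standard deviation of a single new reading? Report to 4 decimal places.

1.3070

For Normal data with known variance σ², a Normal(μ₀, σ₀²) prior on μ is conjugate. Posterior precision = 1/σ₀² + n/σ²; posterior mean is the precision-weighted average of μ₀ and x̄.
σ₀² = 1.47² = 2.1609, σ² = 1.25² = 1.5625; σ² + n·σ₀² = 1.5625 + 10·2.1609 = 23.1715.
Posterior precision = 1/σ₀² + n/σ² = 1/2.1609 + 10/1.5625 = (σ² + n·σ₀²)/(σ₀²σ²) = 23.1715/(2.1609·1.5625); posterior variance σₙ² = σ₀²σ²/(σ² + n·σ₀²) = 2.1609·1.5625/23.1715 = 0.145714.
Predictive variance for one new observation = σₙ² + σ² = 2.1609·1.5625/23.1715 + 1.5625 = σ²·(σ₀² + 23.1715)/23.1715 = 1.5625·25.3324/23.1715 = 1.708214; SD = √(1.5625·25.3324/23.1715) = 1.3070.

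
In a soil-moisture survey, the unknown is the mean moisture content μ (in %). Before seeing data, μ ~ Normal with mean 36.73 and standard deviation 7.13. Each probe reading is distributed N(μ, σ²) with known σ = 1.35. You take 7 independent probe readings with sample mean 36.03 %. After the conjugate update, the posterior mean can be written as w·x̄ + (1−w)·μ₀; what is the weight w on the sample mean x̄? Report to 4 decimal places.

For Normal data with known variance σ², a Normal(μ₀, σ₀²) prior on μ is conjugate. Posterior precision = 1/σ₀² + n/σ²; posterior mean is the precision-weighted average of μ₀ and x̄.
σ₀² = 7.13² = 50.8369, σ² = 1.35² = 1.8225. Prior precision 1/σ₀² = 1/50.8369; data precision n/σ² = 7/1.8225.
w = (n/σ²)/(1/σ₀² + n/σ²) = n·σ₀²/(σ² + n·σ₀²) = 7·50.8369/(1.8225 + 7·50.8369) = 355.8583/357.6808 = 0.9949.

0.9949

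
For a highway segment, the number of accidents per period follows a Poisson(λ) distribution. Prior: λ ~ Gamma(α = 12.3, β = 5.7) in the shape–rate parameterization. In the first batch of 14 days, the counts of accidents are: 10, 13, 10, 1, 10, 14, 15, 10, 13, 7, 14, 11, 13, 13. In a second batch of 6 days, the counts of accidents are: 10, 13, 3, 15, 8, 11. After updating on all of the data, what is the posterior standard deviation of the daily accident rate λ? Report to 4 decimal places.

0.5853

With a Gamma(shape α, rate β) prior, the Poisson likelihood is conjugate: the posterior is Gamma(α + ΣXᵢ, β + n).
Batch 1: sum of counts S = 154 over n = 14 days.
After batch 1: Gamma(α+S, β+n) = Gamma(12.3+154, 5.7+14) = Gamma(166.3, 19.7).
Batch 2: sum of counts S = 60 over n = 6 days.
After batch 2: Gamma(α+S, β+n) = Gamma(166.3+60, 19.7+6) = Gamma(226.3, 25.7).
SD = √α/β = √226.3/25.7 = 0.5853.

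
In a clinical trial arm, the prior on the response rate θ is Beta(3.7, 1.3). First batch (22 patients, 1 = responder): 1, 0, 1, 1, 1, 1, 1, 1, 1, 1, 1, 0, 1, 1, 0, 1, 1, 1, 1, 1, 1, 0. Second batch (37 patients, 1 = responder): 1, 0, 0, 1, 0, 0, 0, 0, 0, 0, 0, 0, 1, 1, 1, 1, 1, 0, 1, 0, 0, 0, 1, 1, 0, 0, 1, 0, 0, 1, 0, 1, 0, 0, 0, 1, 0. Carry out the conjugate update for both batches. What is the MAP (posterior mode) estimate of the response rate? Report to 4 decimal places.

The Beta prior is conjugate to a Binomial/Bernoulli likelihood; the update adds successes to α and failures to β.
After batch 1: Beta(3.7+18, 1.3+4) = Beta(21.7, 5.3).
After batch 2: Beta(21.7+14, 5.3+23) = Beta(35.7, 28.3).
Mode of Beta(a,b) for a,b>1 is (a−1)/(a+b−2) = 34.7/62.0 = 0.5597.

0.5597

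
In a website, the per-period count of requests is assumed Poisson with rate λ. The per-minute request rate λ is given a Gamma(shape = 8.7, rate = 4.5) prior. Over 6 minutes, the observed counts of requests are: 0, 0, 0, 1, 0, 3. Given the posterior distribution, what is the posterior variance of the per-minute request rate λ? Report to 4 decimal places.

With a Gamma(shape α, rate β) prior, the Poisson likelihood is conjugate: the posterior is Gamma(α + ΣXᵢ, β + n).
Sum of counts S = 4 over n = 6 minutes.
Posterior: Gamma(α+S, β+n) = Gamma(8.7+4, 4.5+6) = Gamma(12.7, 10.5).
Var = α/β² = 12.7/10.5² = 0.1152.

0.1152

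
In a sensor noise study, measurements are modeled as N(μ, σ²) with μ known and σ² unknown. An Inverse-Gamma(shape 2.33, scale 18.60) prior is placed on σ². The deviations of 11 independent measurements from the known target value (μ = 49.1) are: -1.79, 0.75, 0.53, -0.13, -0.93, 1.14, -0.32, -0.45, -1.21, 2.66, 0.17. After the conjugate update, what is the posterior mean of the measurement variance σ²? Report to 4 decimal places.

3.8289

With known mean μ and an Inverse-Gamma(α, β) prior on σ², the Normal likelihood is conjugate: posterior is Inv-Gamma(α + n/2, β + Σ(xᵢ−μ)²/2).
Σ(xᵢ−μ)² = (-1.79)² + (0.75)² + (0.53)² + (-0.13)² + (-0.93)² + (1.14)² + (-0.32)² + (-0.45)² + (-1.21)² + (2.66)² + (0.17)² = 15.1024.
Posterior: Inv-Gamma(2.33 + 11/2, 18.60 + 15.1024/2) = Inv-Gamma(7.83, 26.15120).
E[σ²|data] = β/(α−1) = 26.15120/6.83 = 3.8289.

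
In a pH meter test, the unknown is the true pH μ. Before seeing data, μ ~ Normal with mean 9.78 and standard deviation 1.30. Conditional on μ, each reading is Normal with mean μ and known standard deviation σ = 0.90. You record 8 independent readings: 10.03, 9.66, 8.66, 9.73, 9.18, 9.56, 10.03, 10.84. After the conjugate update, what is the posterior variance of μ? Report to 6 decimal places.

For Normal data with known variance σ², a Normal(μ₀, σ₀²) prior on μ is conjugate. Posterior precision = 1/σ₀² + n/σ²; posterior mean is the precision-weighted average of μ₀ and x̄.
σ₀² = 1.30² = 1.69, σ² = 0.90² = 0.81; σ² + n·σ₀² = 0.81 + 8·1.69 = 14.33.
Posterior precision = 1/σ₀² + n/σ² = 1/1.69 + 8/0.81 = (σ² + n·σ₀²)/(σ₀²σ²) = 14.33/(1.69·0.81); posterior variance σₙ² = σ₀²σ²/(σ² + n·σ₀²) = 1.69·0.81/14.33 = 0.095527.

0.095527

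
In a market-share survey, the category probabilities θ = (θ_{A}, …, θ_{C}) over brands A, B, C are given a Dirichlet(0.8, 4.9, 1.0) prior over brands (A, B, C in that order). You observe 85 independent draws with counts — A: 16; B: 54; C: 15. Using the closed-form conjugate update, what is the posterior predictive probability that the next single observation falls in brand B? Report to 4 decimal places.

0.6423

The Dirichlet prior is conjugate to the Multinomial likelihood: each posterior αⱼ = prior αⱼ + observed count nⱼ.
Posterior concentration: (16.8, 58.9, 16.0), total = 91.7.
P(next = B | data) = α_{B}/Σα = 0.6423.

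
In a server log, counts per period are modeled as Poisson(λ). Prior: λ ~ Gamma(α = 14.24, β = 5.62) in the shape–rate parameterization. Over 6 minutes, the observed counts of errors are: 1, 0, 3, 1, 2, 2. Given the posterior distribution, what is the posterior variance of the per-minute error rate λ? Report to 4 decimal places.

With a Gamma(shape α, rate β) prior, the Poisson likelihood is conjugate: the posterior is Gamma(α + ΣXᵢ, β + n).
Sum of counts S = 9 over n = 6 minutes.
Posterior: Gamma(α+S, β+n) = Gamma(14.24+9, 5.62+6) = Gamma(23.24, 11.62).
Var = α/β² = 23.24/11.62² = 0.1721.

0.1721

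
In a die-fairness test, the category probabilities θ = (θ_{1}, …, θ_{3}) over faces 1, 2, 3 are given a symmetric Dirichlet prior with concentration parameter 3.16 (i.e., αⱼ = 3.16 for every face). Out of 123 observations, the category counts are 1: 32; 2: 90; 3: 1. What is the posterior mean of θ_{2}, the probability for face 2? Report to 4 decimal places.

0.7032

The Dirichlet prior is conjugate to the Multinomial likelihood: each posterior αⱼ = prior αⱼ + observed count nⱼ.
Posterior concentration: (35.16, 93.16, 4.16), total = 132.48.
E[θ_{2}|data] = α_{2}/Σα = 93.16/132.48 = 0.7032.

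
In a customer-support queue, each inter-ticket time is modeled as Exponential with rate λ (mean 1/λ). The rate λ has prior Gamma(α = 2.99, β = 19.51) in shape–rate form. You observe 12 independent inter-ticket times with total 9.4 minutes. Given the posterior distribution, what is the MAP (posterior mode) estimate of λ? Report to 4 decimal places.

0.4839

With a Gamma(shape α, rate β) prior on the exponential rate λ, the posterior after n observations with total T = Σxᵢ is Gamma(α+n, β+T).
Posterior: Gamma(2.99+12, 19.51+9.4) = Gamma(14.99, 28.91).
Mode = (α−1)/β = 0.4839.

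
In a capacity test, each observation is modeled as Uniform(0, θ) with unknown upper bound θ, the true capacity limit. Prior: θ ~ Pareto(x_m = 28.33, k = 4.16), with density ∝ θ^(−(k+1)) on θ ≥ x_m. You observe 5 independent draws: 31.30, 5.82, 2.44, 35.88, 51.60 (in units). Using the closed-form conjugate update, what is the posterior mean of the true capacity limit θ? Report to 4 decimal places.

57.9235

A Pareto(scale x_m, shape k) prior on the upper bound θ of Uniform(0, θ) is conjugate: posterior is Pareto(max(x_m, max xᵢ), k + n).
Sample maximum = 51.60; prior scale x_m = 28.33 → posterior scale = max = 51.60.
Posterior shape = 4.16 + 5 = 9.16.
E[θ|data] = k·x_m/(k−1) = 9.16·51.60/8.16 = 57.9235.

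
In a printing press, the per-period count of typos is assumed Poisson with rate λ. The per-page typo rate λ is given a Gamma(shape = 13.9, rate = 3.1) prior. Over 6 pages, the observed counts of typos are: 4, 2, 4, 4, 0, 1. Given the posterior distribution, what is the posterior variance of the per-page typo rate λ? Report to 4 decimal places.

0.3490

With a Gamma(shape α, rate β) prior, the Poisson likelihood is conjugate: the posterior is Gamma(α + ΣXᵢ, β + n).
Sum of counts S = 15 over n = 6 pages.
Posterior: Gamma(α+S, β+n) = Gamma(13.9+15, 3.1+6) = Gamma(28.9, 9.1).
Var = α/β² = 28.9/9.1² = 0.3490.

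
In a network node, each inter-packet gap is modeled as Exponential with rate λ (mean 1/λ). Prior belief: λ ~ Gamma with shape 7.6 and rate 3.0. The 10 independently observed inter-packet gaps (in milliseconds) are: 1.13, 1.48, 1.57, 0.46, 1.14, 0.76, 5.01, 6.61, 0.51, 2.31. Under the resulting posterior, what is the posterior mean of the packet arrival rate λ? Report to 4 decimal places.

With a Gamma(shape α, rate β) prior on the exponential rate λ, the posterior after n observations with total T = Σxᵢ is Gamma(α+n, β+T).
Sum of observations T = 20.98 milliseconds; n = 10.
Posterior: Gamma(7.6+10, 3.0+20.98) = Gamma(17.6, 23.98).
Posterior mean of λ = α/β = 17.6/23.98 = 0.7339.

0.7339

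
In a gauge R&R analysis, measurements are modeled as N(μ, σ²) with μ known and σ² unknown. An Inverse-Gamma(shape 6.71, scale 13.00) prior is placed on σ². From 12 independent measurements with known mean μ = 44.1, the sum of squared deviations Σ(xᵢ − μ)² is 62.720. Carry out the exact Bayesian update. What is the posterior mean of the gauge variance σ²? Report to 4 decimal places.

With known mean μ and an Inverse-Gamma(α, β) prior on σ², the Normal likelihood is conjugate: posterior is Inv-Gamma(α + n/2, β + Σ(xᵢ−μ)²/2).
Posterior: Inv-Gamma(6.71 + 12/2, 13.00 + 62.720/2) = Inv-Gamma(12.71, 44.3600).
E[σ²|data] = β/(α−1) = 44.3600/11.71 = 3.7882.

3.7882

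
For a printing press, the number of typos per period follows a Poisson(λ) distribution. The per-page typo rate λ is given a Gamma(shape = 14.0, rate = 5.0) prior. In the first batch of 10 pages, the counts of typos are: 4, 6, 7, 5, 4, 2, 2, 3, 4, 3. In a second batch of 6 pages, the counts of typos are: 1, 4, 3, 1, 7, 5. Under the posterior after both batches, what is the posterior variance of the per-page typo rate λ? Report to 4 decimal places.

With a Gamma(shape α, rate β) prior, the Poisson likelihood is conjugate: the posterior is Gamma(α + ΣXᵢ, β + n).
Batch 1: sum of counts S = 40 over n = 10 pages.
After batch 1: Gamma(α+S, β+n) = Gamma(14.0+40, 5.0+10) = Gamma(54.0, 15.0).
Batch 2: sum of counts S = 21 over n = 6 pages.
After batch 2: Gamma(α+S, β+n) = Gamma(54.0+21, 15.0+6) = Gamma(75.0, 21.0).
Var = α/β² = 75.0/21.0² = 0.1701.

0.1701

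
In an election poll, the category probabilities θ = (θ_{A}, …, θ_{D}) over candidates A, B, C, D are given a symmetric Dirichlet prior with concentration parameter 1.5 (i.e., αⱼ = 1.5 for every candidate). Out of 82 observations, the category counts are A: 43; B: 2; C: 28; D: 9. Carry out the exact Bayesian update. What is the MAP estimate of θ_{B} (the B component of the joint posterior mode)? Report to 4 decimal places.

The Dirichlet prior is conjugate to the Multinomial likelihood: each posterior αⱼ = prior αⱼ + observed count nⱼ.
Posterior concentration: (44.5, 3.5, 29.5, 10.5), total = 88.0.
Joint mode component: (α_{B}−1)/(Σα−K) = 2.5/84.0 = 0.0298.

0.0298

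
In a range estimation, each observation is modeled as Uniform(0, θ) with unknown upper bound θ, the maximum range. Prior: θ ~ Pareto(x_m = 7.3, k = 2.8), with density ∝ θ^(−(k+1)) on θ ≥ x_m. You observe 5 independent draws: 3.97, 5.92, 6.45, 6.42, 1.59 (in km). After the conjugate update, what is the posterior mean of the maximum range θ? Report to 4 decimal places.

8.3735

A Pareto(scale x_m, shape k) prior on the upper bound θ of Uniform(0, θ) is conjugate: posterior is Pareto(max(x_m, max xᵢ), k + n).
Sample maximum = 6.45; prior scale x_m = 7.3 → posterior scale = max = 7.30.
Posterior shape = 2.8 + 5 = 7.8.
E[θ|data] = k·x_m/(k−1) = 7.8·7.30/6.8 = 8.3735.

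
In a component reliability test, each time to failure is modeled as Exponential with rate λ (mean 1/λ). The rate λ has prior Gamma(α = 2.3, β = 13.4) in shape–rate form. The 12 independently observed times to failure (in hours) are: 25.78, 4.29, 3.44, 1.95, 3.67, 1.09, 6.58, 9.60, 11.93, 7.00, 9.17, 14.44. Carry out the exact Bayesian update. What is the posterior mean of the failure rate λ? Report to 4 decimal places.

0.1273

With a Gamma(shape α, rate β) prior on the exponential rate λ, the posterior after n observations with total T = Σxᵢ is Gamma(α+n, β+T).
Sum of observations T = 98.94 hours; n = 12.
Posterior: Gamma(2.3+12, 13.4+98.94) = Gamma(14.3, 112.34).
Posterior mean of λ = α/β = 14.3/112.34 = 0.1273.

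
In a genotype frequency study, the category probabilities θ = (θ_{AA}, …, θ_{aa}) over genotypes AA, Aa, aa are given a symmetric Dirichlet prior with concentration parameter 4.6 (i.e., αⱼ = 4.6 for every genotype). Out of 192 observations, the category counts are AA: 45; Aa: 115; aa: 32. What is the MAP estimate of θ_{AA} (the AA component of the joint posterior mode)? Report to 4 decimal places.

0.2396

The Dirichlet prior is conjugate to the Multinomial likelihood: each posterior αⱼ = prior αⱼ + observed count nⱼ.
Posterior concentration: (49.6, 119.6, 36.6), total = 205.8.
Joint mode component: (α_{AA}−1)/(Σα−K) = 48.6/202.8 = 0.2396.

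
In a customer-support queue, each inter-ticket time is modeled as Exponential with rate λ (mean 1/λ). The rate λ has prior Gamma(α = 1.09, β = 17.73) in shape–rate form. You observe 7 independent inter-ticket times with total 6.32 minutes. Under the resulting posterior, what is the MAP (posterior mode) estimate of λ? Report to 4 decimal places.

With a Gamma(shape α, rate β) prior on the exponential rate λ, the posterior after n observations with total T = Σxᵢ is Gamma(α+n, β+T).
Posterior: Gamma(1.09+7, 17.73+6.32) = Gamma(8.09, 24.05).
Mode = (α−1)/β = 0.2948.

0.2948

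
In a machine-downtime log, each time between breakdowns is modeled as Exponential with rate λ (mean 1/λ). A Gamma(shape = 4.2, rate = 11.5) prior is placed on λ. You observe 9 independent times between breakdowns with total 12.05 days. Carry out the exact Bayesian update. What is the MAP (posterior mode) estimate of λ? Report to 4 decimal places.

0.5180

With a Gamma(shape α, rate β) prior on the exponential rate λ, the posterior after n observations with total T = Σxᵢ is Gamma(α+n, β+T).
Posterior: Gamma(4.2+9, 11.5+12.05) = Gamma(13.2, 23.55).
Mode = (α−1)/β = 0.5180.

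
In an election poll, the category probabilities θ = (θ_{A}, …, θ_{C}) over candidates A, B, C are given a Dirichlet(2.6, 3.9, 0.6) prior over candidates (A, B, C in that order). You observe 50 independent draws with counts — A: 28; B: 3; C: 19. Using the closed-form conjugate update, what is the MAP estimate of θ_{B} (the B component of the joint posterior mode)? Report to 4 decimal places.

0.1091

The Dirichlet prior is conjugate to the Multinomial likelihood: each posterior αⱼ = prior αⱼ + observed count nⱼ.
Posterior concentration: (30.6, 6.9, 19.6), total = 57.1.
Joint mode component: (α_{B}−1)/(Σα−K) = 5.9/54.1 = 0.1091.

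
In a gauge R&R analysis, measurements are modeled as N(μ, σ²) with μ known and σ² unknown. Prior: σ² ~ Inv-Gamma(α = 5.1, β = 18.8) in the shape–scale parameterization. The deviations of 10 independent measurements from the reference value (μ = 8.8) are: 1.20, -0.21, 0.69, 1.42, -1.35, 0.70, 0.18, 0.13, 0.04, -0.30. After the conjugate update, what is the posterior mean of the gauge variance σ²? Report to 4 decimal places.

With known mean μ and an Inverse-Gamma(α, β) prior on σ², the Normal likelihood is conjugate: posterior is Inv-Gamma(α + n/2, β + Σ(xᵢ−μ)²/2).
Σ(xᵢ−μ)² = (1.20)² + (-0.21)² + (0.69)² + (1.42)² + (-1.35)² + (0.70)² + (0.18)² + (0.13)² + (0.04)² + (-0.30)² = 6.4300.
Posterior: Inv-Gamma(5.1 + 10/2, 18.8 + 6.4300/2) = Inv-Gamma(10.10, 22.01500).
E[σ²|data] = β/(α−1) = 22.01500/9.10 = 2.4192.

2.4192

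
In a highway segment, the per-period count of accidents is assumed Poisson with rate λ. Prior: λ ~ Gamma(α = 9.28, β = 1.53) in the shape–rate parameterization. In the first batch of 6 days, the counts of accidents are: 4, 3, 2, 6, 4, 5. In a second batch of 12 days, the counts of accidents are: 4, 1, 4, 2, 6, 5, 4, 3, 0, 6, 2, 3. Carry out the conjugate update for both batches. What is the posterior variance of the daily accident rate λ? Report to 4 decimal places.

0.1921

With a Gamma(shape α, rate β) prior, the Poisson likelihood is conjugate: the posterior is Gamma(α + ΣXᵢ, β + n).
Batch 1: sum of counts S = 24 over n = 6 days.
After batch 1: Gamma(α+S, β+n) = Gamma(9.28+24, 1.53+6) = Gamma(33.28, 7.53).
Batch 2: sum of counts S = 40 over n = 12 days.
After batch 2: Gamma(α+S, β+n) = Gamma(33.28+40, 7.53+12) = Gamma(73.28, 19.53).
Var = α/β² = 73.28/19.53² = 0.1921.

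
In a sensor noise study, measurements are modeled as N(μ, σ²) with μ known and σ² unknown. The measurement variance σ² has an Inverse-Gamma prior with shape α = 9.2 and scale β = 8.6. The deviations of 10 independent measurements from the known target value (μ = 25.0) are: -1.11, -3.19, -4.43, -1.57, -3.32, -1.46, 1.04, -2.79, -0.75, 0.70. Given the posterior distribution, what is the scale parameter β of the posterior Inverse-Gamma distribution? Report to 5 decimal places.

With known mean μ and an Inverse-Gamma(α, β) prior on σ², the Normal likelihood is conjugate: posterior is Inv-Gamma(α + n/2, β + Σ(xᵢ−μ)²/2).
Σ(xᵢ−μ)² = (-1.11)² + (-3.19)² + (-4.43)² + (-1.57)² + (-3.32)² + (-1.46)² + (1.04)² + (-2.79)² + (-0.75)² + (0.70)² = 56.5702.
Posterior: Inv-Gamma(9.2 + 10/2, 8.6 + 56.5702/2) = Inv-Gamma(14.20, 36.88510).
Posterior β = 36.88510.

36.88510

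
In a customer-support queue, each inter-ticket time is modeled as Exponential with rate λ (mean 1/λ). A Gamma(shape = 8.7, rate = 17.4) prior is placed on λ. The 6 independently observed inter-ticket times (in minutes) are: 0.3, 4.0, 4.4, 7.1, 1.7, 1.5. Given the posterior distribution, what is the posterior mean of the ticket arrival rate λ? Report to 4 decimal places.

0.4038

With a Gamma(shape α, rate β) prior on the exponential rate λ, the posterior after n observations with total T = Σxᵢ is Gamma(α+n, β+T).
Sum of observations T = 19.0 minutes; n = 6.
Posterior: Gamma(8.7+6, 17.4+19.0) = Gamma(14.7, 36.4).
Posterior mean of λ = α/β = 14.7/36.4 = 0.4038.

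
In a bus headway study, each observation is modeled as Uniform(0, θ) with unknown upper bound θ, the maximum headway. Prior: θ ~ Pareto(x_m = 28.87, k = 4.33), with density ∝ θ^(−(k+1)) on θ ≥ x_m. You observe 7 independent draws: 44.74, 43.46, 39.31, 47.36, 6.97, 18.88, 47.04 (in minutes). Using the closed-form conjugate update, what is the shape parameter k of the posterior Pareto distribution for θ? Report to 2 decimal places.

11.33

A Pareto(scale x_m, shape k) prior on the upper bound θ of Uniform(0, θ) is conjugate: posterior is Pareto(max(x_m, max xᵢ), k + n).
Sample maximum = 47.36; prior scale x_m = 28.87 → posterior scale = max = 47.36.
Posterior shape = 4.33 + 7 = 11.33.
Posterior shape k = 11.33.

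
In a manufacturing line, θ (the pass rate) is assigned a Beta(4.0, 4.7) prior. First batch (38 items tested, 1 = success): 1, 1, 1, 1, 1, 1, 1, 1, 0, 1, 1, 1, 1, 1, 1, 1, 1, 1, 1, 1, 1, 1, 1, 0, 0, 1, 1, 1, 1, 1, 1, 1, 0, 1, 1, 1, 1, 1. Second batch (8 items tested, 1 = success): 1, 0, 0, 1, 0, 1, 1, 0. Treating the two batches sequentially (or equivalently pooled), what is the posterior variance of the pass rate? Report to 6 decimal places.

0.003201

The Beta prior is conjugate to a Binomial/Bernoulli likelihood; the update adds successes to α and failures to β.
After batch 1: Beta(4.0+34, 4.7+4) = Beta(38.0, 8.7).
After batch 2: Beta(38.0+4, 8.7+4) = Beta(42.0, 12.7).
Var = αβ/((α+β)²(α+β+1)) = 42.0·12.7/(54.7²·55.7) = 0.003201.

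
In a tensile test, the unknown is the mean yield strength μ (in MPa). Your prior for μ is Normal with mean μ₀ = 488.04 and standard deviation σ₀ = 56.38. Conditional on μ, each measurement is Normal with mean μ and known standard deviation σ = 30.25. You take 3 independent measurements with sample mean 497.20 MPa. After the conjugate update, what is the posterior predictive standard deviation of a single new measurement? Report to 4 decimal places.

For Normal data with known variance σ², a Normal(μ₀, σ₀²) prior on μ is conjugate. Posterior precision = 1/σ₀² + n/σ²; posterior mean is the precision-weighted average of μ₀ and x̄.
σ₀² = 56.38² = 3178.7044, σ² = 30.25² = 915.0625; σ² + n·σ₀² = 915.0625 + 3·3178.7044 = 10451.1757.
Posterior precision = 1/σ₀² + n/σ² = 1/3178.7044 + 3/915.0625 = (σ² + n·σ₀²)/(σ₀²σ²) = 10451.1757/(3178.7044·915.0625); posterior variance σₙ² = σ₀²σ²/(σ² + n·σ₀²) = 3178.7044·915.0625/10451.1757 = 278.314448.
Predictive variance for one new observation = σₙ² + σ² = 3178.7044·915.0625/10451.1757 + 915.0625 = σ²·(σ₀² + 10451.1757)/10451.1757 = 915.0625·13629.8801/10451.1757 = 1193.376948; SD = √(915.0625·13629.8801/10451.1757) = 34.5453.

34.5453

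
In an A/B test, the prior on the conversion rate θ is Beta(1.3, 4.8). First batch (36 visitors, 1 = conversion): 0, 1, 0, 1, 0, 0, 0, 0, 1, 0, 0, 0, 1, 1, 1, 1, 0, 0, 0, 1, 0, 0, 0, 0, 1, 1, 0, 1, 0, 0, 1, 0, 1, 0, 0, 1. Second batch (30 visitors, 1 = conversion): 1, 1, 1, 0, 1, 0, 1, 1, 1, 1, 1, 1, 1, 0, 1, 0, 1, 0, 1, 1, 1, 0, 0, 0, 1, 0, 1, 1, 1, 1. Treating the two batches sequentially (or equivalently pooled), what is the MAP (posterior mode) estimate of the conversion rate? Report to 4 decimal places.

0.5036

The Beta prior is conjugate to a Binomial/Bernoulli likelihood; the update adds successes to α and failures to β.
After batch 1: Beta(1.3+14, 4.8+22) = Beta(15.3, 26.8).
After batch 2: Beta(15.3+21, 26.8+9) = Beta(36.3, 35.8).
Mode of Beta(a,b) for a,b>1 is (a−1)/(a+b−2) = 35.3/70.1 = 0.5036.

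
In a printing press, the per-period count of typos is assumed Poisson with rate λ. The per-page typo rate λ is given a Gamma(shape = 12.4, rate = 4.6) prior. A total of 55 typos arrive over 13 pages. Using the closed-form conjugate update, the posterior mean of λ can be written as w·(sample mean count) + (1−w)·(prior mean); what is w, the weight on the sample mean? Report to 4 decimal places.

0.7386

With a Gamma(shape α, rate β) prior, the Poisson likelihood is conjugate: the posterior is Gamma(α + ΣXᵢ, β + n).
Posterior mean = (α₀+S)/(β₀+n) = [n/(β₀+n)]·(S/n) + [β₀/(β₀+n)]·(α₀/β₀), so only n and β₀ enter the weight.
Weight on data w = n/(β₀+n) = 13/(4.6+13) = 13/17.6 = 0.7386.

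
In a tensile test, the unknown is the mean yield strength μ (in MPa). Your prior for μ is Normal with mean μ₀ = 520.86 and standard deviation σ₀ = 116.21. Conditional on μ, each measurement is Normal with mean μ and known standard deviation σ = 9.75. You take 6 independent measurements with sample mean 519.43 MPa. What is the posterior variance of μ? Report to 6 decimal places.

15.825184

For Normal data with known variance σ², a Normal(μ₀, σ₀²) prior on μ is conjugate. Posterior precision = 1/σ₀² + n/σ²; posterior mean is the precision-weighted average of μ₀ and x̄.
σ₀² = 116.21² = 13504.7641, σ² = 9.75² = 95.0625; σ² + n·σ₀² = 95.0625 + 6·13504.7641 = 81123.6471.
Posterior precision = 1/σ₀² + n/σ² = 1/13504.7641 + 6/95.0625 = (σ² + n·σ₀²)/(σ₀²σ²) = 81123.6471/(13504.7641·95.0625); posterior variance σₙ² = σ₀²σ²/(σ² + n·σ₀²) = 13504.7641·95.0625/81123.6471 = 15.825184.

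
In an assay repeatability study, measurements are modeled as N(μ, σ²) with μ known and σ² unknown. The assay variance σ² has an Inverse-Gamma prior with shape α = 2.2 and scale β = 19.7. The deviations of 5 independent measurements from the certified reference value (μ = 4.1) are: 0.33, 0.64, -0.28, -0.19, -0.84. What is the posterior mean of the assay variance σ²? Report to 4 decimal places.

With known mean μ and an Inverse-Gamma(α, β) prior on σ², the Normal likelihood is conjugate: posterior is Inv-Gamma(α + n/2, β + Σ(xᵢ−μ)²/2).
Σ(xᵢ−μ)² = (0.33)² + (0.64)² + (-0.28)² + (-0.19)² + (-0.84)² = 1.3386.
Posterior: Inv-Gamma(2.2 + 5/2, 19.7 + 1.3386/2) = Inv-Gamma(4.70, 20.36930).
E[σ²|data] = β/(α−1) = 20.36930/3.70 = 5.5052.

5.5052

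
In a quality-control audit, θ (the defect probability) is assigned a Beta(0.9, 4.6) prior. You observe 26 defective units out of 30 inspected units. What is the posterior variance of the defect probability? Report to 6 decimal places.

0.005029

The Beta prior is conjugate to a Binomial/Bernoulli likelihood; the update adds successes to α and failures to β.
Posterior: Beta(α+k, β+n−k) = Beta(0.9+26, 4.6+4) = Beta(26.9, 8.6).
Var = αβ/((α+β)²(α+β+1)) = 26.9·8.6/(35.5²·36.5) = 0.005029.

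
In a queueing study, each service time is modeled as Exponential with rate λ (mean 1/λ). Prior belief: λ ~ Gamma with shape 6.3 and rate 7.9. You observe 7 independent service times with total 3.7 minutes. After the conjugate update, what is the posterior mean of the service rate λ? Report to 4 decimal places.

With a Gamma(shape α, rate β) prior on the exponential rate λ, the posterior after n observations with total T = Σxᵢ is Gamma(α+n, β+T).
Posterior: Gamma(6.3+7, 7.9+3.7) = Gamma(13.3, 11.6).
Posterior mean of λ = α/β = 13.3/11.6 = 1.1466.

1.1466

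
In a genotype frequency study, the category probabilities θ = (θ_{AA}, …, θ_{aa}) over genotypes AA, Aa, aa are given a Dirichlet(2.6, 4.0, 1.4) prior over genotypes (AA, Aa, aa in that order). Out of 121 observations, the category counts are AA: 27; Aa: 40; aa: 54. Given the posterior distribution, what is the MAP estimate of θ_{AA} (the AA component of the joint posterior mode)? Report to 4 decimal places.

0.2270

The Dirichlet prior is conjugate to the Multinomial likelihood: each posterior αⱼ = prior αⱼ + observed count nⱼ.
Posterior concentration: (29.6, 44.0, 55.4), total = 129.0.
Joint mode component: (α_{AA}−1)/(Σα−K) = 28.6/126.0 = 0.2270.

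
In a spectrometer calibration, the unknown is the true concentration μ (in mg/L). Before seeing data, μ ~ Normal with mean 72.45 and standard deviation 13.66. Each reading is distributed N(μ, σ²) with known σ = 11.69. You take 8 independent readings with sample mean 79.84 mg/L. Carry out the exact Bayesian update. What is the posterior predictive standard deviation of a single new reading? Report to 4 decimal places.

12.3412

For Normal data with known variance σ², a Normal(μ₀, σ₀²) prior on μ is conjugate. Posterior precision = 1/σ₀² + n/σ²; posterior mean is the precision-weighted average of μ₀ and x̄.
σ₀² = 13.66² = 186.5956, σ² = 11.69² = 136.6561; σ² + n·σ₀² = 136.6561 + 8·186.5956 = 1629.4209.
Posterior precision = 1/σ₀² + n/σ² = 1/186.5956 + 8/136.6561 = (σ² + n·σ₀²)/(σ₀²σ²) = 1629.4209/(186.5956·136.6561); posterior variance σₙ² = σ₀²σ²/(σ² + n·σ₀²) = 186.5956·136.6561/1629.4209 = 15.649380.
Predictive variance for one new observation = σₙ² + σ² = 186.5956·136.6561/1629.4209 + 136.6561 = σ²·(σ₀² + 1629.4209)/1629.4209 = 136.6561·1816.0165/1629.4209 = 152.305480; SD = √(136.6561·1816.0165/1629.4209) = 12.3412.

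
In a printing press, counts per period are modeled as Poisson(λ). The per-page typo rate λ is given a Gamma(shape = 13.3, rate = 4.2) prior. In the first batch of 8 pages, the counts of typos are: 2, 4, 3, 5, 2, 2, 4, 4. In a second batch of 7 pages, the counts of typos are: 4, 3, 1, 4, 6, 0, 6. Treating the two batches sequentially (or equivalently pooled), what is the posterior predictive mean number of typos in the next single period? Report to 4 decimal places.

With a Gamma(shape α, rate β) prior, the Poisson likelihood is conjugate: the posterior is Gamma(α + ΣXᵢ, β + n).
Batch 1: sum of counts S = 26 over n = 8 pages.
After batch 1: Gamma(α+S, β+n) = Gamma(13.3+26, 4.2+8) = Gamma(39.3, 12.2).
Batch 2: sum of counts S = 24 over n = 7 pages.
After batch 2: Gamma(α+S, β+n) = Gamma(39.3+24, 12.2+7) = Gamma(63.3, 19.2).
The predictive distribution for one future period is NegBinom with mean α/β = 3.2969.

3.2969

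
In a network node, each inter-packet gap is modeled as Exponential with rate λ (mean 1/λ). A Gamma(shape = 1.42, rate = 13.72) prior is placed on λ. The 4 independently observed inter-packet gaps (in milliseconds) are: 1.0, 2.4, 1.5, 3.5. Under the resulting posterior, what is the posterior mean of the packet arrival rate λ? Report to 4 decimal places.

0.2450

With a Gamma(shape α, rate β) prior on the exponential rate λ, the posterior after n observations with total T = Σxᵢ is Gamma(α+n, β+T).
Sum of observations T = 8.4 milliseconds; n = 4.
Posterior: Gamma(1.42+4, 13.72+8.4) = Gamma(5.42, 22.12).
Posterior mean of λ = α/β = 5.42/22.12 = 0.2450.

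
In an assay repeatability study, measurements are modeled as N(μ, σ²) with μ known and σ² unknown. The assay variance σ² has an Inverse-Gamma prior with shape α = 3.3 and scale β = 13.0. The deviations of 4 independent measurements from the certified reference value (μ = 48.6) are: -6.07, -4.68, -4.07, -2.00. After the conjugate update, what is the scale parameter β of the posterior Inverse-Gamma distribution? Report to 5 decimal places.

52.65610

With known mean μ and an Inverse-Gamma(α, β) prior on σ², the Normal likelihood is conjugate: posterior is Inv-Gamma(α + n/2, β + Σ(xᵢ−μ)²/2).
Σ(xᵢ−μ)² = (-6.07)² + (-4.68)² + (-4.07)² + (-2.00)² = 79.3122.
Posterior: Inv-Gamma(3.3 + 4/2, 13.0 + 79.3122/2) = Inv-Gamma(5.30, 52.65610).
Posterior β = 52.65610.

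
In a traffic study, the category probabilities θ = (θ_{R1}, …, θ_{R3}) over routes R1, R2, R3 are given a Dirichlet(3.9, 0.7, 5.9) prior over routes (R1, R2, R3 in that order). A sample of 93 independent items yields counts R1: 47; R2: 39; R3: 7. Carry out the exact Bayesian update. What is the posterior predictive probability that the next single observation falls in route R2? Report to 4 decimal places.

0.3836

The Dirichlet prior is conjugate to the Multinomial likelihood: each posterior αⱼ = prior αⱼ + observed count nⱼ.
Posterior concentration: (50.9, 39.7, 12.9), total = 103.5.
P(next = R2 | data) = α_{R2}/Σα = 0.3836.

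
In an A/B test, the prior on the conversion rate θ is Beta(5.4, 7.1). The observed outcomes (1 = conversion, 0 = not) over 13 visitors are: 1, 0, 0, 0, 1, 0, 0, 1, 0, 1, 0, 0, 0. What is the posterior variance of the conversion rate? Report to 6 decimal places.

The Beta prior is conjugate to a Binomial/Bernoulli likelihood; the update adds successes to α and failures to β.
Posterior: Beta(α+k, β+n−k) = Beta(5.4+4, 7.1+9) = Beta(9.4, 16.1).
Var = αβ/((α+β)²(α+β+1)) = 9.4·16.1/(25.5²·26.5) = 0.008783.

0.008783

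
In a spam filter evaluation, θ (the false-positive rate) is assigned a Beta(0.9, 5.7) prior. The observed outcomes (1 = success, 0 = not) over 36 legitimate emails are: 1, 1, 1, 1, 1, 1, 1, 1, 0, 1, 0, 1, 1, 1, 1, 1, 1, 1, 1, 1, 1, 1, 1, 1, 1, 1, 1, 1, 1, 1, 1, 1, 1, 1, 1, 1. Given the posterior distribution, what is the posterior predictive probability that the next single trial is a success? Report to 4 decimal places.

The Beta prior is conjugate to a Binomial/Bernoulli likelihood; the update adds successes to α and failures to β.
Posterior: Beta(α+k, β+n−k) = Beta(0.9+34, 5.7+2) = Beta(34.9, 7.7).
For a single future Bernoulli trial, P(success | data) = α/(α+β) = 0.8192.

0.8192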